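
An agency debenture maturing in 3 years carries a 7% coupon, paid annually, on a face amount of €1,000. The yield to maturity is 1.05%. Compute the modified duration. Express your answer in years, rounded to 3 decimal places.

2.794 years

Periodic yield y = 0.0105. First find Macaulay duration:
  t   CF        PV=CF/(1+0.0105)^t    t·PV
  1        70.00        69.2726        69.2726
  2        70.00        68.5528       137.1057
  3     1,070.00     1,036.9906     3,110.9718
  Σ                  1,174.8161     3,317.3501
P = 1,174.8161; Macaulay duration = 3,317.3501 / 1,174.8161 = 2.82372 years.
Modified duration = D_Mac / (1 + y) = 2.82372 / 1.0105 = 2.79438 years.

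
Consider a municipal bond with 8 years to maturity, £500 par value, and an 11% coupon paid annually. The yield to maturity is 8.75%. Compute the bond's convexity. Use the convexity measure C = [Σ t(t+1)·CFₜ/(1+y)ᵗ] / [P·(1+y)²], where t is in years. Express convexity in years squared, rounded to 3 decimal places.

With y = 0.0875:
  t   CF        PV=CF/(1+0.0875)^t    t·PV        t(t+1)·PV
  1        55.00        50.5747        50.5747         101.1494
  2        55.00        46.5055        93.0110         279.0329
  3        55.00        42.7637       128.2910         513.1639
  4        55.00        39.3229       157.2916         786.4582
  5        55.00        36.1590       180.7950       1,084.7699
  6        55.00        33.2497       199.4979       1,396.4854
  7        55.00        30.5744       214.0207       1,712.1660
  8       555.00       283.6997     2,269.5975      20,426.3775
  Σ                    562.8495     3,293.0794      26,299.6032
P = 562.8495.
Convexity = Σ t(t+1)·PV / [P·(1+y)²] = 26,299.6032 / (562.8495 × 1.182656) = 39.50921.

39.509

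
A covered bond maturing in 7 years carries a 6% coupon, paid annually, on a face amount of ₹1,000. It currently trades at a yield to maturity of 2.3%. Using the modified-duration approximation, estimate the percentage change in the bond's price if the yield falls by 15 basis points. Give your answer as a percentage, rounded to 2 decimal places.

+0.89%

Periodic yield y = 0.023. Modified duration first:
  t   CF        PV=CF/(1+0.023)^t    t·PV
  1        60.00        58.6510        58.6510
  2        60.00        57.3324       114.6648
  3        60.00        56.0434       168.1302
  4        60.00        54.7834       219.1335
  5        60.00        53.5517       267.7584
  6        60.00        52.3477       314.0861
  7     1,060.00       904.0166     6,328.1165
  Σ                  1,236.7262     7,470.5404
P = 1,236.7262; D_Mac = 6.04058 yrs; D_mod = 6.04058/(1+0.023) = 5.90477 yrs.
ΔP/P ≈ -D_mod · Δy = -5.90477 × (-0.0015) = +0.008857 = +0.8857%.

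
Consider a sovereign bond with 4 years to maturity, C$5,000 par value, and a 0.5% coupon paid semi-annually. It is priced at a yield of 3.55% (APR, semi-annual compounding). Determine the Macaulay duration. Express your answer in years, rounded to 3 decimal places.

3.963 years

Periodic yield y = 0.01775. Discount each cash flow and weight by its period:
  t   CF        PV=CF/(1+0.01775)^t    t·PV
  1        12.50        12.2820        12.2820
  2        12.50        12.0678        24.1356
  3        12.50        11.8573        35.5720
  4        12.50        11.6505        46.6021
  5        12.50        11.4473        57.2367
  6        12.50        11.2477        67.4861
  7        12.50        11.0515        77.3607
  8     5,012.50     4,354.3717    34,834.9735
  Σ                  4,435.9759    35,155.6486
Price P = Σ PV = 4,435.9759.
Macaulay duration = Σ(t·PV) / P = 35,155.6486 / 4,435.9759 = 7.92512 half-year periods.
In years: 7.92512 / 2 = 3.96256 years.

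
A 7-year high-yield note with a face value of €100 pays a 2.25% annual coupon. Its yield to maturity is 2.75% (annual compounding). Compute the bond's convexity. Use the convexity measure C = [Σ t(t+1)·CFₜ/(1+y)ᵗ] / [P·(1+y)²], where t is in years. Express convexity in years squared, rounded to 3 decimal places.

48.480

With y = 0.0275:
  t   CF        PV=CF/(1+0.0275)^t    t·PV        t(t+1)·PV
  1         2.25         2.1898         2.1898           4.3796
  2         2.25         2.1312         4.2623          12.7870
  3         2.25         2.0741         6.2224          24.8896
  4         2.25         2.0186         8.0745          40.3725
  5         2.25         1.9646         9.8230          58.9379
  6         2.25         1.9120        11.4721          80.3047
  7       102.25        84.5650       591.9548       4,735.6384
  Σ                     96.8553       633.9989       4,957.3096
P = 96.8553.
Convexity = Σ t(t+1)·PV / [P·(1+y)²] = 4,957.3096 / (96.8553 × 1.055756) = 48.47960.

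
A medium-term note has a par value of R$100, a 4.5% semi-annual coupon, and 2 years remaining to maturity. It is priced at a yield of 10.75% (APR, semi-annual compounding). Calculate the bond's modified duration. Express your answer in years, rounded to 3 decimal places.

Periodic yield y = 0.05375. First find Macaulay duration:
  t   CF        PV=CF/(1+0.05375)^t    t·PV
  1         2.25         2.1352         2.1352
  2         2.25         2.0263         4.0526
  3         2.25         1.9230         5.7689
  4       102.25        82.9302       331.7210
  Σ                     89.0148       343.6777
P = 89.0148; Macaulay duration = 343.6777 / 89.0148 = 3.86091 half-year periods = 1.93045 years.
Modified duration = D_Mac / (1 + y) = 1.93045 / 1.05375 = 1.83198 years.

1.832 years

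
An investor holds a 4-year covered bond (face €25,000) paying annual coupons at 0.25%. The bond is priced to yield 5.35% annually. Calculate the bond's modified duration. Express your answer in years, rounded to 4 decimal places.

3.7809 years

Periodic yield y = 0.0535. First find Macaulay duration:
  t   CF        PV=CF/(1+0.0535)^t    t·PV
  1        62.50        59.3261        59.3261
  2        62.50        56.3133       112.6266
  3        62.50        53.4535       160.3606
  4    25,062.50    20,346.3368    81,385.3474
  Σ                 20,515.4297    81,717.6606
P = 20,515.4297; Macaulay duration = 81,717.6606 / 20,515.4297 = 3.98323 years.
Modified duration = D_Mac / (1 + y) = 3.98323 / 1.0535 = 3.78095 years.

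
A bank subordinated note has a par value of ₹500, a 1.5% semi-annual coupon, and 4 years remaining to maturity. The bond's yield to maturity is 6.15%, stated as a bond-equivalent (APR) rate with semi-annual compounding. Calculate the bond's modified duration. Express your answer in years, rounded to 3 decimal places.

Periodic yield y = 0.03075. First find Macaulay duration:
  t   CF        PV=CF/(1+0.03075)^t    t·PV
  1         3.75         3.6381         3.6381
  2         3.75         3.5296         7.0592
  3         3.75         3.4243        10.2729
  4         3.75         3.3221        13.2886
  5         3.75         3.2230        16.1152
  6         3.75         3.1269        18.7613
  7         3.75         3.0336        21.2352
  8       503.75       395.3560     3,162.8478
  Σ                    418.6536     3,253.2182
P = 418.6536; Macaulay duration = 3,253.2182 / 418.6536 = 7.77067 half-year periods = 3.88533 years.
Modified duration = D_Mac / (1 + y) = 3.88533 / 1.03075 = 3.76942 years.

3.769 years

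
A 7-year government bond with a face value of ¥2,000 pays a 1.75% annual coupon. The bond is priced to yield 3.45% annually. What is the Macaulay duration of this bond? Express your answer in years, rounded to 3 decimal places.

Periodic yield y = 0.0345. Discount each cash flow and weight by its year:
  t   CF        PV=CF/(1+0.0345)^t    t·PV
  1        35.00        33.8328        33.8328
  2        35.00        32.7045        65.4089
  3        35.00        31.6138        94.8414
  4        35.00        30.5595       122.2379
  5        35.00        29.5403       147.7017
  6        35.00        28.5552       171.3311
  7     2,035.00     1,604.9110    11,234.3769
  Σ                  1,791.7170    11,869.7308
Price P = Σ PV = 1,791.7170.
Macaulay duration = Σ(t·PV) / P = 11,869.7308 / 1,791.7170 = 6.62478 years.

6.625 years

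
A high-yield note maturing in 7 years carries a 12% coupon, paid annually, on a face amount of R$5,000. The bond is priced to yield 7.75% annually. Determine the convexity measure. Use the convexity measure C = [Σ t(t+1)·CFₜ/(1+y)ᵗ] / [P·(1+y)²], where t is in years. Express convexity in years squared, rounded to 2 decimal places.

32.86

With y = 0.0775:
  t   CF        PV=CF/(1+0.0775)^t    t·PV        t(t+1)·PV
  1       600.00       556.8445       556.8445       1,113.6891
  2       600.00       516.7931     1,033.5862       3,100.7585
  3       600.00       479.6224     1,438.8671       5,755.4682
  4       600.00       445.1252     1,780.5006       8,902.5030
  5       600.00       413.1092     2,065.5459      12,393.2757
  6       600.00       383.3960     2,300.3760      16,102.6320
  7     5,600.00     3,320.9862    23,246.9036     185,975.2290
  Σ                  6,115.8766    32,422.6240     233,343.5556
P = 6,115.8766.
Convexity = Σ t(t+1)·PV / [P·(1+y)²] = 233,343.5556 / (6,115.8766 × 1.161006) = 32.86265.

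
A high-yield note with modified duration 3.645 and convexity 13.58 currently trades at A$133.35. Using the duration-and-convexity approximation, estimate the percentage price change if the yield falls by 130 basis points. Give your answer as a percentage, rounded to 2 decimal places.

Duration effect: -D_mod·Δy = -3.645 × (-0.013) = +0.047385
Convexity effect: ½·C·(Δy)² = 0.5 × 13.58 × (-0.013)² = +0.00114751
ΔP/P ≈ +0.047385 + 0.00114751 = +0.04853251
= +4.853251%.

+4.85%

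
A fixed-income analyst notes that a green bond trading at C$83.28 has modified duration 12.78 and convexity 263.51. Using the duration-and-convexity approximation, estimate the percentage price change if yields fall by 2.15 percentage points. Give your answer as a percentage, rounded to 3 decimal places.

Duration effect: -D_mod·Δy = -12.78 × (-0.0215) = +0.274770
Convexity effect: ½·C·(Δy)² = 0.5 × 263.51 × (-0.0215)² = +0.06090374875
ΔP/P ≈ +0.274770 + 0.06090374875 = +0.33567374875
= +33.567374875%.

+33.567%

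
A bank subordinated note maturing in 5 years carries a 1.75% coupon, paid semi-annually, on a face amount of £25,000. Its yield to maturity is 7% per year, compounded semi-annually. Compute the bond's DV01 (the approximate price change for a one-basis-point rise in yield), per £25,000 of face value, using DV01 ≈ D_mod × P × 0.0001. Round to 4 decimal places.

£9.0203

Periodic yield y = 0.035.
  t   CF        PV=CF/(1+0.035)^t    t·PV
  1       218.75       211.3527       211.3527
  2       218.75       204.2055       408.4109
  3       218.75       197.3000       591.8999
  4       218.75       190.6280       762.5119
  5       218.75       184.1816       920.9082
  6       218.75       177.9533     1,067.7196
  7       218.75       171.9355     1,203.5487
  8       218.75       166.1213     1,328.9702
  9       218.75       160.5037     1,444.5329
  10   25,218.75    17,878.0463   178,780.4633
  Σ                 19,542.2278   186,720.3183
P = 19,542.2278; D_Mac = 9.55471 half-year periods = 4.77735 yrs; D_mod = 4.61580 yrs.
DV01 ≈ 4.61580 × 19,542.2278 × 0.0001 = 9.020305.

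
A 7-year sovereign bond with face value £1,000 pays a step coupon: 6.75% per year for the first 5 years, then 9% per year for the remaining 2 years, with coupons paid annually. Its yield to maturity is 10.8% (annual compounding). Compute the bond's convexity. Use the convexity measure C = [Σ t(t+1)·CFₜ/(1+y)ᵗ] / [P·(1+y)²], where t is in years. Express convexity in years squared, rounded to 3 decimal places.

With y = 0.108:
  t   CF        PV=CF/(1+0.108)^t    t·PV        t(t+1)·PV
  1        67.50        60.9206        60.9206         121.8412
  2        67.50        54.9825       109.9649         329.8948
  3        67.50        49.6232       148.8695         595.4780
  4        67.50        44.7863       179.1450         895.7251
  5        67.50        40.4208       202.1040       1,212.6242
  6        90.00        48.6412       291.8470       2,042.9288
  7     1,090.00       531.6774     3,721.7416      29,773.9327
  Σ                    831.0518     4,714.5926      34,972.4248
P = 831.0518.
Convexity = Σ t(t+1)·PV / [P·(1+y)²] = 34,972.4248 / (831.0518 × 1.227664) = 34.27821.

34.278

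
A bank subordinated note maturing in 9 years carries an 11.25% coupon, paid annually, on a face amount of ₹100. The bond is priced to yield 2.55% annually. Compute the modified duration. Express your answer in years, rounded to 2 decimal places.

Periodic yield y = 0.0255. First find Macaulay duration:
  t   CF        PV=CF/(1+0.0255)^t    t·PV
  1        11.25        10.9703        10.9703
  2        11.25        10.6975        21.3949
  3        11.25        10.4315        31.2944
  4        11.25        10.1721        40.6883
  5        11.25         9.9191        49.5957
  6        11.25         9.6725        58.0350
  7        11.25         9.4320        66.0239
  8        11.25         9.1974        73.5796
  9       111.25        88.6909       798.2181
  Σ                    169.1832     1,149.8001
P = 169.1832; Macaulay duration = 1,149.8001 / 169.1832 = 6.79618 years.
Modified duration = D_Mac / (1 + y) = 6.79618 / 1.0255 = 6.62719 years.

6.63 years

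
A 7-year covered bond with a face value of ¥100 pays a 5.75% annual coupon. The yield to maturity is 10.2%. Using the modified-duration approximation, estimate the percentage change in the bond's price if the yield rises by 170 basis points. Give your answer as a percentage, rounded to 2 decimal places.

-8.95%

Periodic yield y = 0.102. Modified duration first:
  t   CF        PV=CF/(1+0.102)^t    t·PV
  1         5.75         5.2178         5.2178
  2         5.75         4.7348         9.4697
  3         5.75         4.2966        12.8897
  4         5.75         3.8989        15.5956
  5         5.75         3.5380        17.6901
  6         5.75         3.2105        19.2632
  7       105.75        53.5808       375.0656
  Σ                     78.4775       455.1917
P = 78.4775; D_Mac = 5.80029 yrs; D_mod = 5.80029/(1+0.102) = 5.26342 yrs.
ΔP/P ≈ -D_mod · Δy = -5.26342 × (+0.017) = -0.089478 = -8.9478%.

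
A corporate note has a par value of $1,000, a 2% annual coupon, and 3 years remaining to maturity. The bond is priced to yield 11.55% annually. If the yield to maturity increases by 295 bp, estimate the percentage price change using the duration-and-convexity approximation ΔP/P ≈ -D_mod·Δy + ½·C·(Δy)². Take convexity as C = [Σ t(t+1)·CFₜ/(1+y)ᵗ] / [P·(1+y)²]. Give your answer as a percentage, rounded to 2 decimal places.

-7.35%

With y = 0.1155:
  t   CF        PV=CF/(1+0.1155)^t    t·PV        t(t+1)·PV
  1        20.00        17.9292        17.9292          35.8584
  2        20.00        16.0728        32.1455          96.4366
  3     1,020.00       734.8377     2,204.5132       8,818.0528
  Σ                    768.8397     2,254.5879       8,950.3478
P = 768.8397; D_Mac = 2.93246 yrs; D_mod = 2.62883 yrs; C = 9.35546.
Duration effect: -2.62883 × (+0.0295) = -0.077550
Convexity effect: 0.5 × 9.35546 × (0.0295)² = +0.0040708
ΔP/P ≈ -0.077550 + 0.0040708 = -0.073480 = -7.3480%.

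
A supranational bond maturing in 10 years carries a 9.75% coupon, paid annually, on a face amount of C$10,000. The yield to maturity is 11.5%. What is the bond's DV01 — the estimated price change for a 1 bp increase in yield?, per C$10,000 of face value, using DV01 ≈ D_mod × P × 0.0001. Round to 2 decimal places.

Periodic yield y = 0.115.
  t   CF        PV=CF/(1+0.115)^t    t·PV
  1       975.00       874.4395       874.4395
  2       975.00       784.2506     1,568.5013
  3       975.00       703.3638     2,110.0914
  4       975.00       630.8196     2,523.2782
  5       975.00       565.7574     2,828.7872
  6       975.00       507.4058     3,044.4347
  7       975.00       455.0724     3,185.5071
  8       975.00       408.1367     3,265.0938
  9       975.00       366.0419     3,294.3772
  10   10,975.00     3,695.3524    36,953.5236
  Σ                  8,990.6401    59,648.0339
P = 8,990.6401; D_Mac = 6.63446 yrs; D_mod = 5.95019 yrs.
DV01 ≈ 5.95019 × 8,990.6401 × 0.0001 = 5.349599.

C$5.35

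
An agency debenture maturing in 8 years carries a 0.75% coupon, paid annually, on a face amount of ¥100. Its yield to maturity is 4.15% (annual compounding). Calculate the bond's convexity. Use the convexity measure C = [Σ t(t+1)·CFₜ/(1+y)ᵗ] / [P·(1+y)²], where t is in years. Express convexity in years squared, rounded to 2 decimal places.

63.73

With y = 0.0415:
  t   CF        PV=CF/(1+0.0415)^t    t·PV        t(t+1)·PV
  1         0.75         0.7201         0.7201           1.4402
  2         0.75         0.6914         1.3828           4.1485
  3         0.75         0.6639         1.9916           7.9664
  4         0.75         0.6374         2.5497          12.7484
  5         0.75         0.6120         3.0601          18.3606
  6         0.75         0.5876         3.5258          24.6806
  7         0.75         0.5642         3.9495          31.5962
  8       100.75        72.7731       582.1848       5,239.6630
  Σ                     77.2498       599.3644       5,340.6039
P = 77.2498.
Convexity = Σ t(t+1)·PV / [P·(1+y)²] = 5,340.6039 / (77.2498 × 1.084722) = 63.73449.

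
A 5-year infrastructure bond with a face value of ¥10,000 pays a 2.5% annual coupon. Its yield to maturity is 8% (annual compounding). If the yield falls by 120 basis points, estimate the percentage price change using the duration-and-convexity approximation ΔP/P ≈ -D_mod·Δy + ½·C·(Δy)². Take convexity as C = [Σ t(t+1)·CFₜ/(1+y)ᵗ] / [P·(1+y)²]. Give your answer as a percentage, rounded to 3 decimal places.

With y = 0.08:
  t   CF        PV=CF/(1+0.08)^t    t·PV        t(t+1)·PV
  1       250.00       231.4815       231.4815         462.9630
  2       250.00       214.3347       428.6694       1,286.0082
  3       250.00       198.4581       595.3742       2,381.4967
  4       250.00       183.7575       735.0299       3,675.1493
  5    10,250.00     6,975.9778    34,879.8888     209,279.3331
  Σ                  7,804.0095    36,870.4438     217,084.9503
P = 7,804.0095; D_Mac = 4.72455 yrs; D_mod = 4.37458 yrs; C = 23.84868.
Duration effect: -4.37458 × (-0.012) = +0.052495
Convexity effect: 0.5 × 23.84868 × (-0.012)² = +0.0017171
ΔP/P ≈ +0.052495 + 0.0017171 = +0.054212 = +5.4212%.

+5.421%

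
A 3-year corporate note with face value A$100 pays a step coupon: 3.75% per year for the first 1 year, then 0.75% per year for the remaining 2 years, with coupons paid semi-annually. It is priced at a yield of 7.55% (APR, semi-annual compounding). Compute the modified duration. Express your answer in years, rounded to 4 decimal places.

2.7889 years

Periodic yield y = 0.03775. First find Macaulay duration:
  t   CF        PV=CF/(1+0.03775)^t    t·PV
  1        1.875         1.8068         1.8068
  2        1.875         1.7411         3.4821
  3        0.375         0.3355         1.0066
  4        0.375         0.3233         1.2934
  5        0.375         0.3116         1.5579
  6      100.375        80.3654       482.1924
  Σ                     84.8837       491.3392
P = 84.8837; Macaulay duration = 491.3392 / 84.8837 = 5.78838 half-year periods = 2.89419 years.
Modified duration = D_Mac / (1 + y) = 2.89419 / 1.03775 = 2.78891 years.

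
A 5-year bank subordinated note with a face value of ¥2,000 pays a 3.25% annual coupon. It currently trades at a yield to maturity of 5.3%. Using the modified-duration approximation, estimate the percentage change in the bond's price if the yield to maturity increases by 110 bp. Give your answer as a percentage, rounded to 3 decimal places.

Periodic yield y = 0.053. Modified duration first:
  t   CF        PV=CF/(1+0.053)^t    t·PV
  1        65.00        61.7284        61.7284
  2        65.00        58.6215       117.2429
  3        65.00        55.6709       167.0127
  4        65.00        52.8689       211.4754
  5     2,065.00     1,595.0643     7,975.3216
  Σ                  1,823.9539     8,532.7810
P = 1,823.9539; D_Mac = 4.67818 yrs; D_mod = 4.67818/(1+0.053) = 4.44271 yrs.
ΔP/P ≈ -D_mod · Δy = -4.44271 × (+0.011) = -0.048870 = -4.8870%.

-4.887%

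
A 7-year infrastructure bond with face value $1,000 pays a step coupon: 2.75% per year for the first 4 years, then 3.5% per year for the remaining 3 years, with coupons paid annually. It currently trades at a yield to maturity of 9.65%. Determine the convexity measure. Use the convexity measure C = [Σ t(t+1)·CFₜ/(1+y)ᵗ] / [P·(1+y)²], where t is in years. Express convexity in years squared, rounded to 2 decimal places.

40.45

With y = 0.0965:
  t   CF        PV=CF/(1+0.0965)^t    t·PV        t(t+1)·PV
  1        27.50        25.0798        25.0798          50.1596
  2        27.50        22.8726        45.7452         137.2356
  3        27.50        20.8596        62.5789         250.3157
  4        27.50        19.0238        76.0954         380.4768
  5        35.00        22.0813       110.4066         662.4393
  6        35.00        20.1380       120.8280         845.7958
  7     1,035.00       543.1001     3,801.7008      30,413.6066
  Σ                    673.1553     4,242.4346      32,740.0294
P = 673.1553.
Convexity = Σ t(t+1)·PV / [P·(1+y)²] = 32,740.0294 / (673.1553 × 1.202312) = 40.45261.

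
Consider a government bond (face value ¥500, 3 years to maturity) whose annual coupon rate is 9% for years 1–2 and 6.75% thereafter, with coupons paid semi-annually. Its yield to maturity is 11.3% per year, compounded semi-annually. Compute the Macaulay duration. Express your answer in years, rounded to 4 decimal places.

Periodic yield y = 0.0565. Discount each cash flow and weight by its period:
  t   CF        PV=CF/(1+0.0565)^t    t·PV
  1       22.500        21.2967        21.2967
  2       22.500        20.1578        40.3156
  3       22.500        19.0798        57.2394
  4       22.500        18.0594        72.2378
  5       16.875        12.8202        64.1012
  6      516.875       371.6794     2,230.0765
  Σ                    463.0935     2,485.2674
Price P = Σ PV = 463.0935.
Macaulay duration = Σ(t·PV) / P = 2,485.2674 / 463.0935 = 5.36666 half-year periods.
In years: 5.36666 / 2 = 2.68333 years.

2.6833 years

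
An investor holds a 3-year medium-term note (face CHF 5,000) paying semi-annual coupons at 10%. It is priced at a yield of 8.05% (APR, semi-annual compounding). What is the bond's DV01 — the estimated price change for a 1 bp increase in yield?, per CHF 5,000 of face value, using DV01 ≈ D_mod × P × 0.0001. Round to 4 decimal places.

Periodic yield y = 0.04025.
  t   CF        PV=CF/(1+0.04025)^t    t·PV
  1       250.00       240.3268       240.3268
  2       250.00       231.0280       462.0559
  3       250.00       222.0889       666.2667
  4       250.00       213.4957       853.9828
  5       250.00       205.2350     1,026.1749
  6     5,250.00     4,143.1719    24,859.0316
  Σ                  5,255.3463    28,107.8388
P = 5,255.3463; D_Mac = 5.34843 half-year periods = 2.67421 yrs; D_mod = 2.57074 yrs.
DV01 ≈ 2.57074 × 5,255.3463 × 0.0001 = 1.351014.

CHF 1.3510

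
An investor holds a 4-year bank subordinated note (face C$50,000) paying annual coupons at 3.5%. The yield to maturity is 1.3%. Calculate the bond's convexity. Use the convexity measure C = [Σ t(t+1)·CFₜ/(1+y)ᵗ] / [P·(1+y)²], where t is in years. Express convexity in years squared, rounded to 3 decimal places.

With y = 0.013:
  t   CF        PV=CF/(1+0.013)^t    t·PV        t(t+1)·PV
  1     1,750.00     1,727.5420     1,727.5420       3,455.0839
  2     1,750.00     1,705.3721     3,410.7442      10,232.2327
  3     1,750.00     1,683.4868     5,050.4604      20,201.8415
  4    51,750.00    49,144.2343   196,576.9371     982,884.6856
  Σ                 54,260.6351   206,765.6837   1,016,773.8437
P = 54,260.6351.
Convexity = Σ t(t+1)·PV / [P·(1+y)²] = 1,016,773.8437 / (54,260.6351 × 1.026169) = 18.26083.

18.261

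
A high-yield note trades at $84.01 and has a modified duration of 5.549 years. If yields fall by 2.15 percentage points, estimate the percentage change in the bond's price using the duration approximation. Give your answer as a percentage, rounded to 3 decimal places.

Duration approximation: ΔP/P ≈ -D_mod · Δy = -5.549 × (-0.0215) = +0.1193035.
As a percentage: +11.93035%.

+11.930%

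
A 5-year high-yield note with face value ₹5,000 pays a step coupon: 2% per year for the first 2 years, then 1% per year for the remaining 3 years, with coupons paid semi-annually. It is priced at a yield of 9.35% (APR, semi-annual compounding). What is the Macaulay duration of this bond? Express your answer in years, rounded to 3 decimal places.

Periodic yield y = 0.04675. Discount each cash flow and weight by its period:
  t   CF        PV=CF/(1+0.04675)^t    t·PV
  1        50.00        47.7669        47.7669
  2        50.00        45.6335        91.2671
  3        50.00        43.5954       130.7863
  4        50.00        41.6484       166.5935
  5        25.00        19.8941        99.4707
  6        25.00        19.0056       114.0338
  7        25.00        18.1568       127.0976
  8        25.00        17.3459       138.7670
  9        25.00        16.5712       149.1406
  10    5,025.00     3,182.0454    31,820.4539
  Σ                  3,451.6633    32,885.3773
Price P = Σ PV = 3,451.6633.
Macaulay duration = Σ(t·PV) / P = 32,885.3773 / 3,451.6633 = 9.52740 half-year periods.
In years: 9.52740 / 2 = 4.76370 years.

4.764 years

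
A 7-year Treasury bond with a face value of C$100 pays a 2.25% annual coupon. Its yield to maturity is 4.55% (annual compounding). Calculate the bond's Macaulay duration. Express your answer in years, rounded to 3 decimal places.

6.514 years

Periodic yield y = 0.0455. Discount each cash flow and weight by its year:
  t   CF        PV=CF/(1+0.0455)^t    t·PV
  1         2.25         2.1521         2.1521
  2         2.25         2.0584         4.1168
  3         2.25         1.9688         5.9065
  4         2.25         1.8832         7.5326
  5         2.25         1.8012         9.0060
  6         2.25         1.7228        10.3369
  7       102.25        74.8850       524.1953
  Σ                     86.4716       563.2462
Price P = Σ PV = 86.4716.
Macaulay duration = Σ(t·PV) / P = 563.2462 / 86.4716 = 6.51366 years.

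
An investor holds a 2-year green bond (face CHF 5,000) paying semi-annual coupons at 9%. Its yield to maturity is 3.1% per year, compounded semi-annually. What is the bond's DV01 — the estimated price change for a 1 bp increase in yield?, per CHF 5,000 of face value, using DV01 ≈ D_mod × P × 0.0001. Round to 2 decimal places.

CHF 1.03

Periodic yield y = 0.0155.
  t   CF        PV=CF/(1+0.0155)^t    t·PV
  1       225.00       221.5657       221.5657
  2       225.00       218.1839       436.3678
  3       225.00       214.8536       644.5609
  4     5,225.00     4,913.2242    19,652.8969
  Σ                  5,567.8275    20,955.3913
P = 5,567.8275; D_Mac = 3.76366 half-year periods = 1.88183 yrs; D_mod = 1.85311 yrs.
DV01 ≈ 1.85311 × 5,567.8275 × 0.0001 = 1.031777.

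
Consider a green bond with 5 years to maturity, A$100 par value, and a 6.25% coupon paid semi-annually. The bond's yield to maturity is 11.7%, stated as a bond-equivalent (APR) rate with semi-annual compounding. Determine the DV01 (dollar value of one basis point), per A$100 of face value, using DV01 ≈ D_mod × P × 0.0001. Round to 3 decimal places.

A$0.032

Periodic yield y = 0.0585.
  t   CF        PV=CF/(1+0.0585)^t    t·PV
  1        3.125         2.9523         2.9523
  2        3.125         2.7891         5.5783
  3        3.125         2.6350         7.9049
  4        3.125         2.4894         9.9574
  5        3.125         2.3518        11.7589
  6        3.125         2.2218        13.3308
  7        3.125         2.0990        14.6931
  8        3.125         1.9830        15.8640
  9        3.125         1.8734        16.8607
  10     103.125        58.4057       584.0571
  Σ                     79.8005       682.9574
P = 79.8005; D_Mac = 8.55831 half-year periods = 4.27916 yrs; D_mod = 4.04266 yrs.
DV01 ≈ 4.04266 × 79.8005 × 0.0001 = 0.032261.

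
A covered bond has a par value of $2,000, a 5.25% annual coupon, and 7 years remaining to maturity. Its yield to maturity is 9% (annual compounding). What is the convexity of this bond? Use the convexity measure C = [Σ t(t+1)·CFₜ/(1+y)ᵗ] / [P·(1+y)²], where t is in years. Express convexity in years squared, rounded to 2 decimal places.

With y = 0.09:
  t   CF        PV=CF/(1+0.09)^t    t·PV        t(t+1)·PV
  1       105.00        96.3303        96.3303         192.6606
  2       105.00        88.3764       176.7528         530.2584
  3       105.00        81.0793       243.2378         972.9512
  4       105.00        74.3846       297.5386       1,487.6929
  5       105.00        68.2428       341.2140       2,047.2839
  6       105.00        62.6081       375.6484       2,629.5389
  7     2,105.00     1,151.5071     8,060.5496      64,484.3968
  Σ                  1,622.5285     9,591.2715      72,344.7826
P = 1,622.5285.
Convexity = Σ t(t+1)·PV / [P·(1+y)²] = 72,344.7826 / (1,622.5285 × 1.188100) = 37.52856.

37.53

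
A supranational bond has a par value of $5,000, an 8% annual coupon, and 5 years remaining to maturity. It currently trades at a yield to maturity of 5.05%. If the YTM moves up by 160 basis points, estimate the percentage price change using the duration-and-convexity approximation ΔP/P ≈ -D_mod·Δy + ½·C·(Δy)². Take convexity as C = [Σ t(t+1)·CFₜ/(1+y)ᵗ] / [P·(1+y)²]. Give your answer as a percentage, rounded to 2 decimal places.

-6.35%

With y = 0.0505:
  t   CF        PV=CF/(1+0.0505)^t    t·PV        t(t+1)·PV
  1       400.00       380.7711       380.7711         761.5421
  2       400.00       362.4665       724.9330       2,174.7990
  3       400.00       345.0419     1,035.1257       4,140.5027
  4       400.00       328.4549     1,313.8197       6,569.0983
  5     5,400.00     4,220.9818    21,104.9088     126,629.4530
  Σ                  5,637.7161    24,559.5582     140,275.3951
P = 5,637.7161; D_Mac = 4.35630 yrs; D_mod = 4.14688 yrs; C = 22.54687.
Duration effect: -4.14688 × (+0.016) = -0.066350
Convexity effect: 0.5 × 22.54687 × (0.016)² = +0.0028860
ΔP/P ≈ -0.066350 + 0.0028860 = -0.063464 = -6.3464%.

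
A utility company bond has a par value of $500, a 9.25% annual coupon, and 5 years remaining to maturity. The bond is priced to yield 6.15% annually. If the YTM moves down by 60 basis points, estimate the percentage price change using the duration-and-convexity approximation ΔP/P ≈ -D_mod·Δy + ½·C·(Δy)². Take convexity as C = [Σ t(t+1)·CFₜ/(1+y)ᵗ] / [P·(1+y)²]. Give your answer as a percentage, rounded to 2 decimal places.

+2.45%

With y = 0.0615:
  t   CF        PV=CF/(1+0.0615)^t    t·PV        t(t+1)·PV
  1        46.25        43.5704        43.5704          87.1408
  2        46.25        41.0461        82.0922         246.2765
  3        46.25        38.6680       116.0040         464.0160
  4        46.25        36.4277       145.7108         728.5540
  5       546.25       405.3139     2,026.5693      12,159.4159
  Σ                    565.0261     2,413.9467      13,685.4032
P = 565.0261; D_Mac = 4.27227 yrs; D_mod = 4.02475 yrs; C = 21.49558.
Duration effect: -4.02475 × (-0.006) = +0.024149
Convexity effect: 0.5 × 21.49558 × (-0.006)² = +0.0003869
ΔP/P ≈ +0.024149 + 0.0003869 = +0.024535 = +2.4535%.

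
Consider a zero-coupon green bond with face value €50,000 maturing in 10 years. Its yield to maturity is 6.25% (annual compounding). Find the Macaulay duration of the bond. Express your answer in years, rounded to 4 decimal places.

A zero-coupon bond has a single cash flow at maturity, so its Macaulay duration equals its maturity: 10 years.

10.0000 years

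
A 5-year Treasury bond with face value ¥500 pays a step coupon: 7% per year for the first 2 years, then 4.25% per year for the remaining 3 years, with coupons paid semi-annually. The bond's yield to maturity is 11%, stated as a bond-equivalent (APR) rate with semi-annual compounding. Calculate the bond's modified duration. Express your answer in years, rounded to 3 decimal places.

4.049 years

Periodic yield y = 0.055. First find Macaulay duration:
  t   CF        PV=CF/(1+0.055)^t    t·PV
  1       17.500        16.5877        16.5877
  2       17.500        15.7229        31.4458
  3       17.500        14.9032        44.7097
  4       17.500        14.1263        56.5052
  5       10.625         8.1296        40.6478
  6       10.625         7.7057        46.2344
  7       10.625         7.3040        51.1281
  8       10.625         6.9232        55.3859
  9       10.625         6.5623        59.0608
  10     510.625       298.9355     2,989.3549
  Σ                    396.9005     3,391.0603
P = 396.9005; Macaulay duration = 3,391.0603 / 396.9005 = 8.54386 half-year periods = 4.27193 years.
Modified duration = D_Mac / (1 + y) = 4.27193 / 1.055 = 4.04922 years.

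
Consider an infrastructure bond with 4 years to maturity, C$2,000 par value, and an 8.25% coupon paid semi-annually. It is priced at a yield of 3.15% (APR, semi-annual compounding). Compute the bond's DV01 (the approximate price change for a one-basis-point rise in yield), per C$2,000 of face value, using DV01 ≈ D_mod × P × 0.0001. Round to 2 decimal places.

Periodic yield y = 0.01575.
  t   CF        PV=CF/(1+0.01575)^t    t·PV
  1        82.50        81.2208        81.2208
  2        82.50        79.9614       159.9228
  3        82.50        78.7215       236.1646
  4        82.50        77.5009       310.0035
  5        82.50        76.2992       381.4958
  6        82.50        75.1161       450.6965
  7        82.50        73.9514       517.6595
  8     2,082.50     1,837.7666    14,702.1331
  Σ                  2,380.5378    16,839.2965
P = 2,380.5378; D_Mac = 7.07374 half-year periods = 3.53687 yrs; D_mod = 3.48203 yrs.
DV01 ≈ 3.48203 × 2,380.5378 × 0.0001 = 0.828910.

C$0.83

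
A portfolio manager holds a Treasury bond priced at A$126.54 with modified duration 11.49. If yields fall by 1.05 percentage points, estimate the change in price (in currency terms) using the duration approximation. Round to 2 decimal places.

+A$15.27

Duration approximation: ΔP/P ≈ -D_mod · Δy = -11.49 × (-0.0105) = +0.120645.
ΔP ≈ 126.54 × (+0.120645) = +15.2664183.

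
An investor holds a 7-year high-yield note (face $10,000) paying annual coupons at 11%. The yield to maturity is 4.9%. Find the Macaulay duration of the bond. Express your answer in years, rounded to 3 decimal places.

Periodic yield y = 0.049. Discount each cash flow and weight by its year:
  t   CF        PV=CF/(1+0.049)^t    t·PV
  1     1,100.00     1,048.6177     1,048.6177
  2     1,100.00       999.6356     1,999.2712
  3     1,100.00       952.9415     2,858.8244
  4     1,100.00       908.4285     3,633.7138
  5     1,100.00       865.9947     4,329.9736
  6     1,100.00       825.5431     4,953.2586
  7    11,100.00     7,941.3541    55,589.4787
  Σ                 13,542.5152    74,413.1381
Price P = Σ PV = 13,542.5152.
Macaulay duration = Σ(t·PV) / P = 74,413.1381 / 13,542.5152 = 5.49478 years.

5.495 years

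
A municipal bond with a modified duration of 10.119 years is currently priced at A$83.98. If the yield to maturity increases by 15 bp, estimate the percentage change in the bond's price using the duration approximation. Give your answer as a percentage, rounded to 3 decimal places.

Duration approximation: ΔP/P ≈ -D_mod · Δy = -10.119 × (+0.0015) = -0.0151785.
As a percentage: -1.51785%.

-1.518%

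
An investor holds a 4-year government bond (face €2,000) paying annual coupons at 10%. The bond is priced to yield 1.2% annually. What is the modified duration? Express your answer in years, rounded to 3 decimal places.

3.519 years

Periodic yield y = 0.012. First find Macaulay duration:
  t   CF        PV=CF/(1+0.012)^t    t·PV
  1       200.00       197.6285       197.6285
  2       200.00       195.2850       390.5701
  3       200.00       192.9694       578.9082
  4     2,200.00     2,097.4935     8,389.9741
  Σ                  2,683.3764     9,557.0809
P = 2,683.3764; Macaulay duration = 9,557.0809 / 2,683.3764 = 3.56159 years.
Modified duration = D_Mac / (1 + y) = 3.56159 / 1.012 = 3.51936 years.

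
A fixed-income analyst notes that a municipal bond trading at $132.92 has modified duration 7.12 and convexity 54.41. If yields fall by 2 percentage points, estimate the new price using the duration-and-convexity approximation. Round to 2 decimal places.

Duration effect: -D_mod·Δy = -7.12 × (-0.02) = +0.142400
Convexity effect: ½·C·(Δy)² = 0.5 × 54.41 × (-0.02)² = +0.0108820
ΔP/P ≈ +0.142400 + 0.0108820 = +0.153282
New price ≈ 132.92 × (1 + 0.153282) = 153.29424344.

$153.29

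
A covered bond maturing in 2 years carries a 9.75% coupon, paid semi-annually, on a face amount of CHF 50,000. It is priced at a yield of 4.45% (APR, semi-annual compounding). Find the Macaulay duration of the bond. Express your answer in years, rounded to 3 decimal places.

1.872 years

Periodic yield y = 0.02225. Discount each cash flow and weight by its period:
  t   CF        PV=CF/(1+0.02225)^t    t·PV
  1     2,437.50     2,384.4461     2,384.4461
  2     2,437.50     2,332.5469     4,665.0938
  3     2,437.50     2,281.7774     6,845.3321
  4    52,437.50    48,019.0431   192,076.1723
  Σ                 55,017.8134   205,971.0443
Price P = Σ PV = 55,017.8134.
Macaulay duration = Σ(t·PV) / P = 205,971.0443 / 55,017.8134 = 3.74372 half-year periods.
In years: 3.74372 / 2 = 1.87186 years.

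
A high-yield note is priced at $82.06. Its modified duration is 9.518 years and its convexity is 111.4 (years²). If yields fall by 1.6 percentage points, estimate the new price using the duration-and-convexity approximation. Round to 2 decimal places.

Duration effect: -D_mod·Δy = -9.518 × (-0.016) = +0.152288
Convexity effect: ½·C·(Δy)² = 0.5 × 111.4 × (-0.016)² = +0.0142592
ΔP/P ≈ +0.152288 + 0.0142592 = +0.1665472
New price ≈ 82.06 × (1 + 0.1665472) = 95.726863232.

$95.73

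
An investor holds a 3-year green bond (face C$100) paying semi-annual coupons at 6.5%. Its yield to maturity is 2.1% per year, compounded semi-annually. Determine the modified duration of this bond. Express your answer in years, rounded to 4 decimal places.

Periodic yield y = 0.0105. First find Macaulay duration:
  t   CF        PV=CF/(1+0.0105)^t    t·PV
  1         3.25         3.2162         3.2162
  2         3.25         3.1828         6.3656
  3         3.25         3.1497         9.4492
  4         3.25         3.1170        12.4680
  5         3.25         3.0846        15.4231
  6       103.25        96.9778       581.8666
  Σ                    112.7282       628.7888
P = 112.7282; Macaulay duration = 628.7888 / 112.7282 = 5.57792 half-year periods = 2.78896 years.
Modified duration = D_Mac / (1 + y) = 2.78896 / 1.0105 = 2.75998 years.

2.7600 years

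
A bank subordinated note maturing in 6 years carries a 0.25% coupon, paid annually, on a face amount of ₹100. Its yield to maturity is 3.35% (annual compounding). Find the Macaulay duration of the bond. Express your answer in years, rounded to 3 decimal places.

5.958 years

Periodic yield y = 0.0335. Discount each cash flow and weight by its year:
  t   CF        PV=CF/(1+0.0335)^t    t·PV
  1         0.25         0.2419         0.2419
  2         0.25         0.2341         0.4681
  3         0.25         0.2265         0.6794
  4         0.25         0.2191         0.8765
  5         0.25         0.2120         1.0601
  6       100.25        82.2662       493.5973
  Σ                     83.3998       496.9233
Price P = Σ PV = 83.3998.
Macaulay duration = Σ(t·PV) / P = 496.9233 / 83.3998 = 5.95833 years.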